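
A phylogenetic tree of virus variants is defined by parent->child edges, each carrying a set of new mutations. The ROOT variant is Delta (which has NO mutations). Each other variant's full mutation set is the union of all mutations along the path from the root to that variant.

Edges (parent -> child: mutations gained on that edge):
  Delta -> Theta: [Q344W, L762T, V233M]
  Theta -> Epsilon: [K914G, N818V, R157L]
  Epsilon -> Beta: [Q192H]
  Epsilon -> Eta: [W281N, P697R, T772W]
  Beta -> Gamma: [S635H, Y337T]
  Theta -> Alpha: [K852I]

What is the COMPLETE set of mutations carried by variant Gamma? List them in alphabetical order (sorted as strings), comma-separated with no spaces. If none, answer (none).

At Delta: gained [] -> total []
At Theta: gained ['Q344W', 'L762T', 'V233M'] -> total ['L762T', 'Q344W', 'V233M']
At Epsilon: gained ['K914G', 'N818V', 'R157L'] -> total ['K914G', 'L762T', 'N818V', 'Q344W', 'R157L', 'V233M']
At Beta: gained ['Q192H'] -> total ['K914G', 'L762T', 'N818V', 'Q192H', 'Q344W', 'R157L', 'V233M']
At Gamma: gained ['S635H', 'Y337T'] -> total ['K914G', 'L762T', 'N818V', 'Q192H', 'Q344W', 'R157L', 'S635H', 'V233M', 'Y337T']

Answer: K914G,L762T,N818V,Q192H,Q344W,R157L,S635H,V233M,Y337T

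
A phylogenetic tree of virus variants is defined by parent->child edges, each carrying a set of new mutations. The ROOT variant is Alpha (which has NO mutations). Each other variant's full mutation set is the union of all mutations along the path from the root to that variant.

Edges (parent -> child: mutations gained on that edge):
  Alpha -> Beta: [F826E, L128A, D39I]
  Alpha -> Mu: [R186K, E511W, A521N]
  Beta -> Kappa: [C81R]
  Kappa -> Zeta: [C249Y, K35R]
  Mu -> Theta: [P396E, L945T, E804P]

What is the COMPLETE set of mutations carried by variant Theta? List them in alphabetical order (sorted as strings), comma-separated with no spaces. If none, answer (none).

At Alpha: gained [] -> total []
At Mu: gained ['R186K', 'E511W', 'A521N'] -> total ['A521N', 'E511W', 'R186K']
At Theta: gained ['P396E', 'L945T', 'E804P'] -> total ['A521N', 'E511W', 'E804P', 'L945T', 'P396E', 'R186K']

Answer: A521N,E511W,E804P,L945T,P396E,R186K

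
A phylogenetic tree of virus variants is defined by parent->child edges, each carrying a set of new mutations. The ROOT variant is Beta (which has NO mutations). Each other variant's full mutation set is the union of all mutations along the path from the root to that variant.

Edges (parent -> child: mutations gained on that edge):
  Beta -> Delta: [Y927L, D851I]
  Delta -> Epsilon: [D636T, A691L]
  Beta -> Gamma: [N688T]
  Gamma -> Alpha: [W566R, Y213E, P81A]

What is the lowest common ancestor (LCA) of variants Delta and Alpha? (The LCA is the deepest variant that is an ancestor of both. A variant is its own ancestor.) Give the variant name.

Path from root to Delta: Beta -> Delta
  ancestors of Delta: {Beta, Delta}
Path from root to Alpha: Beta -> Gamma -> Alpha
  ancestors of Alpha: {Beta, Gamma, Alpha}
Common ancestors: {Beta}
Walk up from Alpha: Alpha (not in ancestors of Delta), Gamma (not in ancestors of Delta), Beta (in ancestors of Delta)
Deepest common ancestor (LCA) = Beta

Answer: Beta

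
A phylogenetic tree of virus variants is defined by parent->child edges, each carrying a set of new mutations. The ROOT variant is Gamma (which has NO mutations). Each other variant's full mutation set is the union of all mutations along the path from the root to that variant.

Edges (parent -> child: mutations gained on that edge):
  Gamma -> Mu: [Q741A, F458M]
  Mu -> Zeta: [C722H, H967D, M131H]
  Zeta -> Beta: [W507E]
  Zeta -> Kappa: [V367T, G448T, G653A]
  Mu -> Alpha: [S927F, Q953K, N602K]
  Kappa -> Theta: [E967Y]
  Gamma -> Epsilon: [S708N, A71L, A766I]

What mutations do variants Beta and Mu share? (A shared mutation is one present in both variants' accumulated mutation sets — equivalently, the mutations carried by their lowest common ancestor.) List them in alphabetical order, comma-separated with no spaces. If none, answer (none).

Answer: F458M,Q741A

Derivation:
Accumulating mutations along path to Beta:
  At Gamma: gained [] -> total []
  At Mu: gained ['Q741A', 'F458M'] -> total ['F458M', 'Q741A']
  At Zeta: gained ['C722H', 'H967D', 'M131H'] -> total ['C722H', 'F458M', 'H967D', 'M131H', 'Q741A']
  At Beta: gained ['W507E'] -> total ['C722H', 'F458M', 'H967D', 'M131H', 'Q741A', 'W507E']
Mutations(Beta) = ['C722H', 'F458M', 'H967D', 'M131H', 'Q741A', 'W507E']
Accumulating mutations along path to Mu:
  At Gamma: gained [] -> total []
  At Mu: gained ['Q741A', 'F458M'] -> total ['F458M', 'Q741A']
Mutations(Mu) = ['F458M', 'Q741A']
Intersection: ['C722H', 'F458M', 'H967D', 'M131H', 'Q741A', 'W507E'] ∩ ['F458M', 'Q741A'] = ['F458M', 'Q741A']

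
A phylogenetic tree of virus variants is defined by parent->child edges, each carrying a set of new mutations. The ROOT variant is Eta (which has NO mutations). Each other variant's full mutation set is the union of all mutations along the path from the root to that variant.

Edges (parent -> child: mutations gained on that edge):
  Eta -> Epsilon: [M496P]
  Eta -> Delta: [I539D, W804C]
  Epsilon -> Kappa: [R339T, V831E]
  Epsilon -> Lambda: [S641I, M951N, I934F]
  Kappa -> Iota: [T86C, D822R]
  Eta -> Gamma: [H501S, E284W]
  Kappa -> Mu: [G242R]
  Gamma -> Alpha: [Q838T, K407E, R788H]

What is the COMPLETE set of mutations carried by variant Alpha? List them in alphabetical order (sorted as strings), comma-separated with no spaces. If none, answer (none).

At Eta: gained [] -> total []
At Gamma: gained ['H501S', 'E284W'] -> total ['E284W', 'H501S']
At Alpha: gained ['Q838T', 'K407E', 'R788H'] -> total ['E284W', 'H501S', 'K407E', 'Q838T', 'R788H']

Answer: E284W,H501S,K407E,Q838T,R788H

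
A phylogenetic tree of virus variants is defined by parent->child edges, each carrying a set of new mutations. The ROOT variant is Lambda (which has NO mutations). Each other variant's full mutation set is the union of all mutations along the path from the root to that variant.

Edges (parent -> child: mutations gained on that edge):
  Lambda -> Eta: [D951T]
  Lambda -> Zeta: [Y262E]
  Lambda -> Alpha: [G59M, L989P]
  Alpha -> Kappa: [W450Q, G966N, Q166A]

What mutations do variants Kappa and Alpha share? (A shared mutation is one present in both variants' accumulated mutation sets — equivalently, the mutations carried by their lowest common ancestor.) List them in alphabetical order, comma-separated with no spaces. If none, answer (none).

Answer: G59M,L989P

Derivation:
Accumulating mutations along path to Kappa:
  At Lambda: gained [] -> total []
  At Alpha: gained ['G59M', 'L989P'] -> total ['G59M', 'L989P']
  At Kappa: gained ['W450Q', 'G966N', 'Q166A'] -> total ['G59M', 'G966N', 'L989P', 'Q166A', 'W450Q']
Mutations(Kappa) = ['G59M', 'G966N', 'L989P', 'Q166A', 'W450Q']
Accumulating mutations along path to Alpha:
  At Lambda: gained [] -> total []
  At Alpha: gained ['G59M', 'L989P'] -> total ['G59M', 'L989P']
Mutations(Alpha) = ['G59M', 'L989P']
Intersection: ['G59M', 'G966N', 'L989P', 'Q166A', 'W450Q'] ∩ ['G59M', 'L989P'] = ['G59M', 'L989P']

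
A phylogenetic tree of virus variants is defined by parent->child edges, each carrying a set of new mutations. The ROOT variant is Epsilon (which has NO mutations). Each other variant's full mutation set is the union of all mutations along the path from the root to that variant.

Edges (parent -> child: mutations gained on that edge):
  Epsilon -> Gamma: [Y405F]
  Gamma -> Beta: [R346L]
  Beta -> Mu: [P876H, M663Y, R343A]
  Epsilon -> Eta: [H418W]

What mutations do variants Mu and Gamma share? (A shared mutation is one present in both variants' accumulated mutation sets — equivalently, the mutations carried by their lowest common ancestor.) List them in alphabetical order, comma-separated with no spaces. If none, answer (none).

Answer: Y405F

Derivation:
Accumulating mutations along path to Mu:
  At Epsilon: gained [] -> total []
  At Gamma: gained ['Y405F'] -> total ['Y405F']
  At Beta: gained ['R346L'] -> total ['R346L', 'Y405F']
  At Mu: gained ['P876H', 'M663Y', 'R343A'] -> total ['M663Y', 'P876H', 'R343A', 'R346L', 'Y405F']
Mutations(Mu) = ['M663Y', 'P876H', 'R343A', 'R346L', 'Y405F']
Accumulating mutations along path to Gamma:
  At Epsilon: gained [] -> total []
  At Gamma: gained ['Y405F'] -> total ['Y405F']
Mutations(Gamma) = ['Y405F']
Intersection: ['M663Y', 'P876H', 'R343A', 'R346L', 'Y405F'] ∩ ['Y405F'] = ['Y405F']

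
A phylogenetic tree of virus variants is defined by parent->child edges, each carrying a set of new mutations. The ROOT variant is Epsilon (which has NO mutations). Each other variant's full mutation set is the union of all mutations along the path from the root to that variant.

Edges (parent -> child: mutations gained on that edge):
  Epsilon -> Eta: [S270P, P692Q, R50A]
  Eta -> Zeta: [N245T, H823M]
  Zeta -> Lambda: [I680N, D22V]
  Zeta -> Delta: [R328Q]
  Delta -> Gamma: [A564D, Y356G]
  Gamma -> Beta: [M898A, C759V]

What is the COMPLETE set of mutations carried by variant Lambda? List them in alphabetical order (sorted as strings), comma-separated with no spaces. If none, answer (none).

At Epsilon: gained [] -> total []
At Eta: gained ['S270P', 'P692Q', 'R50A'] -> total ['P692Q', 'R50A', 'S270P']
At Zeta: gained ['N245T', 'H823M'] -> total ['H823M', 'N245T', 'P692Q', 'R50A', 'S270P']
At Lambda: gained ['I680N', 'D22V'] -> total ['D22V', 'H823M', 'I680N', 'N245T', 'P692Q', 'R50A', 'S270P']

Answer: D22V,H823M,I680N,N245T,P692Q,R50A,S270P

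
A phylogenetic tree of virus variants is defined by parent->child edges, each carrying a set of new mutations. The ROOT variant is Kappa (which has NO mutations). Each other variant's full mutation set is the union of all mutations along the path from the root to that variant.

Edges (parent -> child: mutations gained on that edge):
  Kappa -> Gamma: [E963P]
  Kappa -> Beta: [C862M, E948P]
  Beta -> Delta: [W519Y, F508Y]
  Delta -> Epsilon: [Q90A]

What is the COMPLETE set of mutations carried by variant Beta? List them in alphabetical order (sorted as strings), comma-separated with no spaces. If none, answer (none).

Answer: C862M,E948P

Derivation:
At Kappa: gained [] -> total []
At Beta: gained ['C862M', 'E948P'] -> total ['C862M', 'E948P']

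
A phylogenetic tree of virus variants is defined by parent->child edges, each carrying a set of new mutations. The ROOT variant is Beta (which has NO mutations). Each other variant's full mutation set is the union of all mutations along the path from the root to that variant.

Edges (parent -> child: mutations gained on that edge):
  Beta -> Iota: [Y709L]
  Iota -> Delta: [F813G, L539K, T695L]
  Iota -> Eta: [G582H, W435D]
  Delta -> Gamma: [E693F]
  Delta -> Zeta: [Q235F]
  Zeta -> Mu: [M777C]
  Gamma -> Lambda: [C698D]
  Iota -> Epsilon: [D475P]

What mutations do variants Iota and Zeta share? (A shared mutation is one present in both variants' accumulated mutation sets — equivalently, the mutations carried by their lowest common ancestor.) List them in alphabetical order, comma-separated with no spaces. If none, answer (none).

Accumulating mutations along path to Iota:
  At Beta: gained [] -> total []
  At Iota: gained ['Y709L'] -> total ['Y709L']
Mutations(Iota) = ['Y709L']
Accumulating mutations along path to Zeta:
  At Beta: gained [] -> total []
  At Iota: gained ['Y709L'] -> total ['Y709L']
  At Delta: gained ['F813G', 'L539K', 'T695L'] -> total ['F813G', 'L539K', 'T695L', 'Y709L']
  At Zeta: gained ['Q235F'] -> total ['F813G', 'L539K', 'Q235F', 'T695L', 'Y709L']
Mutations(Zeta) = ['F813G', 'L539K', 'Q235F', 'T695L', 'Y709L']
Intersection: ['Y709L'] ∩ ['F813G', 'L539K', 'Q235F', 'T695L', 'Y709L'] = ['Y709L']

Answer: Y709L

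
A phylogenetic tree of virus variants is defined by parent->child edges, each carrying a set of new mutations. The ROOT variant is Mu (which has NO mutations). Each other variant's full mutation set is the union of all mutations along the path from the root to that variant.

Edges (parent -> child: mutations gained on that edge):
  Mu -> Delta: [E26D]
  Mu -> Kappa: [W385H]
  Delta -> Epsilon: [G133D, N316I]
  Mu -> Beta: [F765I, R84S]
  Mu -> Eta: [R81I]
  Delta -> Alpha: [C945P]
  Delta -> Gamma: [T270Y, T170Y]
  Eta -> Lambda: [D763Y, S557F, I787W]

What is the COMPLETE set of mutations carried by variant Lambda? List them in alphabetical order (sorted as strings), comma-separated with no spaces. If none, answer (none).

Answer: D763Y,I787W,R81I,S557F

Derivation:
At Mu: gained [] -> total []
At Eta: gained ['R81I'] -> total ['R81I']
At Lambda: gained ['D763Y', 'S557F', 'I787W'] -> total ['D763Y', 'I787W', 'R81I', 'S557F']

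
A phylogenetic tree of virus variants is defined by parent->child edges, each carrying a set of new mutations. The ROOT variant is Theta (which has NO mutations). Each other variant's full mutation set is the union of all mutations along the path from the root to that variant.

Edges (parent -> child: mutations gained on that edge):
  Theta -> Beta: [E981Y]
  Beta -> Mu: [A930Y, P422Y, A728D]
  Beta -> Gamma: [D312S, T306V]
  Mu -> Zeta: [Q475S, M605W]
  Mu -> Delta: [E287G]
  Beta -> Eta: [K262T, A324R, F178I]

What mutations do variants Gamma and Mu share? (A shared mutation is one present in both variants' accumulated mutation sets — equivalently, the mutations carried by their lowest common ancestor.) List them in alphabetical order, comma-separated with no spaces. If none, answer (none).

Accumulating mutations along path to Gamma:
  At Theta: gained [] -> total []
  At Beta: gained ['E981Y'] -> total ['E981Y']
  At Gamma: gained ['D312S', 'T306V'] -> total ['D312S', 'E981Y', 'T306V']
Mutations(Gamma) = ['D312S', 'E981Y', 'T306V']
Accumulating mutations along path to Mu:
  At Theta: gained [] -> total []
  At Beta: gained ['E981Y'] -> total ['E981Y']
  At Mu: gained ['A930Y', 'P422Y', 'A728D'] -> total ['A728D', 'A930Y', 'E981Y', 'P422Y']
Mutations(Mu) = ['A728D', 'A930Y', 'E981Y', 'P422Y']
Intersection: ['D312S', 'E981Y', 'T306V'] ∩ ['A728D', 'A930Y', 'E981Y', 'P422Y'] = ['E981Y']

Answer: E981Y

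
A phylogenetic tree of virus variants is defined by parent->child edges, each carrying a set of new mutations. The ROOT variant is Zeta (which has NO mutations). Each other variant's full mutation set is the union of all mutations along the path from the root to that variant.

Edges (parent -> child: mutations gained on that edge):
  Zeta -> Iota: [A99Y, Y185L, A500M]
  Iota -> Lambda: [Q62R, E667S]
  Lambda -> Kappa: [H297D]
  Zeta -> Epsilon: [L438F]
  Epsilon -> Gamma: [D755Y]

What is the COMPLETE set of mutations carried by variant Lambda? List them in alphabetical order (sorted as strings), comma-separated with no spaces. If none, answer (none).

At Zeta: gained [] -> total []
At Iota: gained ['A99Y', 'Y185L', 'A500M'] -> total ['A500M', 'A99Y', 'Y185L']
At Lambda: gained ['Q62R', 'E667S'] -> total ['A500M', 'A99Y', 'E667S', 'Q62R', 'Y185L']

Answer: A500M,A99Y,E667S,Q62R,Y185L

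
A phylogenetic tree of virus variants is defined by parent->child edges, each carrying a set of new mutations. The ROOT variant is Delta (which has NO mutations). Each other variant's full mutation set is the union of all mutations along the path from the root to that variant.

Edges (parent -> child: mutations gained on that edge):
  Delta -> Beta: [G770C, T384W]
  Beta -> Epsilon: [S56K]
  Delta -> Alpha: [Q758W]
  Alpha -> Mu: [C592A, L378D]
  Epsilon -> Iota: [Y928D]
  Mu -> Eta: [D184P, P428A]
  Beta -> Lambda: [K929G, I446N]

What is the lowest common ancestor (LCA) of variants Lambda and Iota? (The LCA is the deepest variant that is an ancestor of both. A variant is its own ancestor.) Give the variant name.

Answer: Beta

Derivation:
Path from root to Lambda: Delta -> Beta -> Lambda
  ancestors of Lambda: {Delta, Beta, Lambda}
Path from root to Iota: Delta -> Beta -> Epsilon -> Iota
  ancestors of Iota: {Delta, Beta, Epsilon, Iota}
Common ancestors: {Delta, Beta}
Walk up from Iota: Iota (not in ancestors of Lambda), Epsilon (not in ancestors of Lambda), Beta (in ancestors of Lambda), Delta (in ancestors of Lambda)
Deepest common ancestor (LCA) = Beta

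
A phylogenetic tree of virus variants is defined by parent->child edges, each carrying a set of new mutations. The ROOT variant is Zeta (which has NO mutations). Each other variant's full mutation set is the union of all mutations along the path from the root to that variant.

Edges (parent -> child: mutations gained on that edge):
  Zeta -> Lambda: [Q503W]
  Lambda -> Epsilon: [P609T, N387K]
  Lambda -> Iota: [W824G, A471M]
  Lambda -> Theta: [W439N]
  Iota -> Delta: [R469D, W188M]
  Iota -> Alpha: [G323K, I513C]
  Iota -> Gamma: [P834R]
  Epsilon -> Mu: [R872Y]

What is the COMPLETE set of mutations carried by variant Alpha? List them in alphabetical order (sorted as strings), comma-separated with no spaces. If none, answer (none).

At Zeta: gained [] -> total []
At Lambda: gained ['Q503W'] -> total ['Q503W']
At Iota: gained ['W824G', 'A471M'] -> total ['A471M', 'Q503W', 'W824G']
At Alpha: gained ['G323K', 'I513C'] -> total ['A471M', 'G323K', 'I513C', 'Q503W', 'W824G']

Answer: A471M,G323K,I513C,Q503W,W824G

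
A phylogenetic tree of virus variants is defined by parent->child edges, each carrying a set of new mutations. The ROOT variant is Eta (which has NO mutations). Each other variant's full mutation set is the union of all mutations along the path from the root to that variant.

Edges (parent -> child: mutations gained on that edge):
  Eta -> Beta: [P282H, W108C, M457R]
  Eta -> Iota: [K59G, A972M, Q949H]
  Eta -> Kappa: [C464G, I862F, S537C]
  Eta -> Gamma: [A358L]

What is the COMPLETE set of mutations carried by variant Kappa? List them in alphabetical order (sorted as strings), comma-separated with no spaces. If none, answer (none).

Answer: C464G,I862F,S537C

Derivation:
At Eta: gained [] -> total []
At Kappa: gained ['C464G', 'I862F', 'S537C'] -> total ['C464G', 'I862F', 'S537C']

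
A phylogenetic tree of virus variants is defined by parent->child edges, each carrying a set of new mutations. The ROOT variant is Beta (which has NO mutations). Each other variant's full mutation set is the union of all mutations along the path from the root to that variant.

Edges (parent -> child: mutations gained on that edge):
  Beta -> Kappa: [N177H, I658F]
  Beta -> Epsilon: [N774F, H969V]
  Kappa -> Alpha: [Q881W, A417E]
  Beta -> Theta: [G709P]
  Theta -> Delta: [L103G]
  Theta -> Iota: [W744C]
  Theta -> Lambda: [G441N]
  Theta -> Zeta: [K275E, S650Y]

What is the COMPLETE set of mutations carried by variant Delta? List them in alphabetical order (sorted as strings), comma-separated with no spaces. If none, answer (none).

At Beta: gained [] -> total []
At Theta: gained ['G709P'] -> total ['G709P']
At Delta: gained ['L103G'] -> total ['G709P', 'L103G']

Answer: G709P,L103G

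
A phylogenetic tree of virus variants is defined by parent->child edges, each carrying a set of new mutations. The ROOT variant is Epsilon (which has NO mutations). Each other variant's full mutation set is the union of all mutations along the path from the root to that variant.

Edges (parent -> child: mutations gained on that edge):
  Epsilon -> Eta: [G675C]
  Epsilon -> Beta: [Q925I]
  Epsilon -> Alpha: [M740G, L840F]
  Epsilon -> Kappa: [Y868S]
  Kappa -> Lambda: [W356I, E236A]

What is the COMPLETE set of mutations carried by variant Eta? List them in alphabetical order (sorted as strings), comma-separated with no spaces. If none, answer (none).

Answer: G675C

Derivation:
At Epsilon: gained [] -> total []
At Eta: gained ['G675C'] -> total ['G675C']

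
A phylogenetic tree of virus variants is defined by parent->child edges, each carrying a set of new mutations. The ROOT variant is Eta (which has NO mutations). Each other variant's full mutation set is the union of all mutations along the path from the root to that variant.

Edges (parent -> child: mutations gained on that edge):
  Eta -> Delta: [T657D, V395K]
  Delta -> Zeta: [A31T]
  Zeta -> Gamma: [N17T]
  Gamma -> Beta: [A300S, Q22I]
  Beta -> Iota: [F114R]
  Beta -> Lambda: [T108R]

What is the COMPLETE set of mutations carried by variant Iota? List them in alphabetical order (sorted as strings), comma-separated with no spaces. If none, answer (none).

Answer: A300S,A31T,F114R,N17T,Q22I,T657D,V395K

Derivation:
At Eta: gained [] -> total []
At Delta: gained ['T657D', 'V395K'] -> total ['T657D', 'V395K']
At Zeta: gained ['A31T'] -> total ['A31T', 'T657D', 'V395K']
At Gamma: gained ['N17T'] -> total ['A31T', 'N17T', 'T657D', 'V395K']
At Beta: gained ['A300S', 'Q22I'] -> total ['A300S', 'A31T', 'N17T', 'Q22I', 'T657D', 'V395K']
At Iota: gained ['F114R'] -> total ['A300S', 'A31T', 'F114R', 'N17T', 'Q22I', 'T657D', 'V395K']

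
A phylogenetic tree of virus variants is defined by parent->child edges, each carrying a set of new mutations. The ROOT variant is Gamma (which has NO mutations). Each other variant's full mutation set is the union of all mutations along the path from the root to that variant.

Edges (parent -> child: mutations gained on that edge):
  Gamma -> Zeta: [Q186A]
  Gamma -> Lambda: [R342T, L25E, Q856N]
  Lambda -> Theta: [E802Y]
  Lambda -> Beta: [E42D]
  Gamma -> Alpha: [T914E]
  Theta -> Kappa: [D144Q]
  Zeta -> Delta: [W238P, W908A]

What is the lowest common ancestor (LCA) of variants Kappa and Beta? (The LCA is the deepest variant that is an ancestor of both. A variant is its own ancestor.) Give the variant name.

Answer: Lambda

Derivation:
Path from root to Kappa: Gamma -> Lambda -> Theta -> Kappa
  ancestors of Kappa: {Gamma, Lambda, Theta, Kappa}
Path from root to Beta: Gamma -> Lambda -> Beta
  ancestors of Beta: {Gamma, Lambda, Beta}
Common ancestors: {Gamma, Lambda}
Walk up from Beta: Beta (not in ancestors of Kappa), Lambda (in ancestors of Kappa), Gamma (in ancestors of Kappa)
Deepest common ancestor (LCA) = Lambda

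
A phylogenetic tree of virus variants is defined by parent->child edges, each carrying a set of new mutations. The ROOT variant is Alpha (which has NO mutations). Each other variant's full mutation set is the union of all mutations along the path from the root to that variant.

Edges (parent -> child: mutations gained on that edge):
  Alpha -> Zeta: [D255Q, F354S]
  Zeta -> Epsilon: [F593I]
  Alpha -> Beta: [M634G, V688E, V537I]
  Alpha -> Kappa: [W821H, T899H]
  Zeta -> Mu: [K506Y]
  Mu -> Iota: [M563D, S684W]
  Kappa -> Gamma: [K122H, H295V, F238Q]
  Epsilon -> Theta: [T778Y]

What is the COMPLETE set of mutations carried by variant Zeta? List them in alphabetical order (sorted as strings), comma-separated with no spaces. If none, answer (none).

At Alpha: gained [] -> total []
At Zeta: gained ['D255Q', 'F354S'] -> total ['D255Q', 'F354S']

Answer: D255Q,F354S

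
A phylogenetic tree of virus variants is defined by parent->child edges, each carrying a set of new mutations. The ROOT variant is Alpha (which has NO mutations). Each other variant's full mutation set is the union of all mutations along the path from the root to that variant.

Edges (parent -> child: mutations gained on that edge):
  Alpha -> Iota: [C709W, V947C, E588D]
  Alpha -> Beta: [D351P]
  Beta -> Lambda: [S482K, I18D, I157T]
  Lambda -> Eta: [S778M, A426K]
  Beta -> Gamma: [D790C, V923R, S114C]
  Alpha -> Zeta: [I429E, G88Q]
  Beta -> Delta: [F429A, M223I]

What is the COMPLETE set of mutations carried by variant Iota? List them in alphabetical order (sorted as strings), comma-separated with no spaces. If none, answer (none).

Answer: C709W,E588D,V947C

Derivation:
At Alpha: gained [] -> total []
At Iota: gained ['C709W', 'V947C', 'E588D'] -> total ['C709W', 'E588D', 'V947C']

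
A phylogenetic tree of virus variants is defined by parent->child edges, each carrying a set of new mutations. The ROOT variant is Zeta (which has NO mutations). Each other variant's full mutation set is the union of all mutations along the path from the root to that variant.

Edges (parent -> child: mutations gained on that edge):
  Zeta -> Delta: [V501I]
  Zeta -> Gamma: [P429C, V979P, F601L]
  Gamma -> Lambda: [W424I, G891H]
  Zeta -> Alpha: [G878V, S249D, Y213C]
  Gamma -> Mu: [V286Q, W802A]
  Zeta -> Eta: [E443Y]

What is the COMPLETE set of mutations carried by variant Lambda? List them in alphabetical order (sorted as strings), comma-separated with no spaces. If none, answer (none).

Answer: F601L,G891H,P429C,V979P,W424I

Derivation:
At Zeta: gained [] -> total []
At Gamma: gained ['P429C', 'V979P', 'F601L'] -> total ['F601L', 'P429C', 'V979P']
At Lambda: gained ['W424I', 'G891H'] -> total ['F601L', 'G891H', 'P429C', 'V979P', 'W424I']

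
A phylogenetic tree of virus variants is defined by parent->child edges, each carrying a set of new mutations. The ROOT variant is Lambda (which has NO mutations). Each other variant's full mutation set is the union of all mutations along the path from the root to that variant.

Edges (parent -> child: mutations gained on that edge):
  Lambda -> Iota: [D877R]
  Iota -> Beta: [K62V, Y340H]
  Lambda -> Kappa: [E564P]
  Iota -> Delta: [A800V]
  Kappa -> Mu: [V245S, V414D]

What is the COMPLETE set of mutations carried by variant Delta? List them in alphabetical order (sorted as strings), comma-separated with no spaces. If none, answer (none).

At Lambda: gained [] -> total []
At Iota: gained ['D877R'] -> total ['D877R']
At Delta: gained ['A800V'] -> total ['A800V', 'D877R']

Answer: A800V,D877R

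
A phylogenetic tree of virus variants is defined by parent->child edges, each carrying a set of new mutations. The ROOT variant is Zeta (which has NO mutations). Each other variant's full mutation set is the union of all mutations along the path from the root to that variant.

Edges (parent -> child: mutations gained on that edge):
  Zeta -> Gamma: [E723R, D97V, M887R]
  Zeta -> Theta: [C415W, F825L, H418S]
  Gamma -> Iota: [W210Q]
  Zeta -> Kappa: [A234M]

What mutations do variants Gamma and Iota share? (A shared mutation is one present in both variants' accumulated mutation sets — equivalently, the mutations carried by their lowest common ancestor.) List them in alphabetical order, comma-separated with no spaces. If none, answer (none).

Answer: D97V,E723R,M887R

Derivation:
Accumulating mutations along path to Gamma:
  At Zeta: gained [] -> total []
  At Gamma: gained ['E723R', 'D97V', 'M887R'] -> total ['D97V', 'E723R', 'M887R']
Mutations(Gamma) = ['D97V', 'E723R', 'M887R']
Accumulating mutations along path to Iota:
  At Zeta: gained [] -> total []
  At Gamma: gained ['E723R', 'D97V', 'M887R'] -> total ['D97V', 'E723R', 'M887R']
  At Iota: gained ['W210Q'] -> total ['D97V', 'E723R', 'M887R', 'W210Q']
Mutations(Iota) = ['D97V', 'E723R', 'M887R', 'W210Q']
Intersection: ['D97V', 'E723R', 'M887R'] ∩ ['D97V', 'E723R', 'M887R', 'W210Q'] = ['D97V', 'E723R', 'M887R']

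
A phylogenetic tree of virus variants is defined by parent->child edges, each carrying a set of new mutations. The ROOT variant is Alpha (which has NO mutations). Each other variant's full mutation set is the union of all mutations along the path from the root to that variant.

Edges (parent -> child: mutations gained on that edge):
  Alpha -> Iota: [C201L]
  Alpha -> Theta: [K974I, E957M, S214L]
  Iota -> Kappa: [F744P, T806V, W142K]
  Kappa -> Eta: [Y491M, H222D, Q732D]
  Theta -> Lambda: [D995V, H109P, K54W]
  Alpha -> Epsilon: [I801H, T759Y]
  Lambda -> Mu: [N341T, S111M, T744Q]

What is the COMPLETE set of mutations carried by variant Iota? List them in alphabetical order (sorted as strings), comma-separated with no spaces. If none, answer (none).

At Alpha: gained [] -> total []
At Iota: gained ['C201L'] -> total ['C201L']

Answer: C201L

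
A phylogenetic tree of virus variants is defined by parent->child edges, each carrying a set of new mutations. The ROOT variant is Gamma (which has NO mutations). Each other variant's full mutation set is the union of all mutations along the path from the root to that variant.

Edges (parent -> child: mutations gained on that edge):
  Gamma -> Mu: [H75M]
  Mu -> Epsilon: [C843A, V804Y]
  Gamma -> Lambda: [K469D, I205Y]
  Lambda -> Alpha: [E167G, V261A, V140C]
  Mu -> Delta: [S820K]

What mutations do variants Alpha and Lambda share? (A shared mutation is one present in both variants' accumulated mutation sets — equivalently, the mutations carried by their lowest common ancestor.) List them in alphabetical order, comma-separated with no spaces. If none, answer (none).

Answer: I205Y,K469D

Derivation:
Accumulating mutations along path to Alpha:
  At Gamma: gained [] -> total []
  At Lambda: gained ['K469D', 'I205Y'] -> total ['I205Y', 'K469D']
  At Alpha: gained ['E167G', 'V261A', 'V140C'] -> total ['E167G', 'I205Y', 'K469D', 'V140C', 'V261A']
Mutations(Alpha) = ['E167G', 'I205Y', 'K469D', 'V140C', 'V261A']
Accumulating mutations along path to Lambda:
  At Gamma: gained [] -> total []
  At Lambda: gained ['K469D', 'I205Y'] -> total ['I205Y', 'K469D']
Mutations(Lambda) = ['I205Y', 'K469D']
Intersection: ['E167G', 'I205Y', 'K469D', 'V140C', 'V261A'] ∩ ['I205Y', 'K469D'] = ['I205Y', 'K469D']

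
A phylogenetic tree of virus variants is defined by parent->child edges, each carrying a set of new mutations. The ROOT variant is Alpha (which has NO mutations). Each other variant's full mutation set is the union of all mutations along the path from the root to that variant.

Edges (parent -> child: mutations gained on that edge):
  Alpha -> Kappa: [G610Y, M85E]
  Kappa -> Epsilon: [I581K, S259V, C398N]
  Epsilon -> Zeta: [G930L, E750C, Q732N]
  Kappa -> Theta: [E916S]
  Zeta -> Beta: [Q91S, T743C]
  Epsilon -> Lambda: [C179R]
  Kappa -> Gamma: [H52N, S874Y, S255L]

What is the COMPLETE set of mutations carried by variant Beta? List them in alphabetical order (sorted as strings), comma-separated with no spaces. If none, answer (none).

Answer: C398N,E750C,G610Y,G930L,I581K,M85E,Q732N,Q91S,S259V,T743C

Derivation:
At Alpha: gained [] -> total []
At Kappa: gained ['G610Y', 'M85E'] -> total ['G610Y', 'M85E']
At Epsilon: gained ['I581K', 'S259V', 'C398N'] -> total ['C398N', 'G610Y', 'I581K', 'M85E', 'S259V']
At Zeta: gained ['G930L', 'E750C', 'Q732N'] -> total ['C398N', 'E750C', 'G610Y', 'G930L', 'I581K', 'M85E', 'Q732N', 'S259V']
At Beta: gained ['Q91S', 'T743C'] -> total ['C398N', 'E750C', 'G610Y', 'G930L', 'I581K', 'M85E', 'Q732N', 'Q91S', 'S259V', 'T743C']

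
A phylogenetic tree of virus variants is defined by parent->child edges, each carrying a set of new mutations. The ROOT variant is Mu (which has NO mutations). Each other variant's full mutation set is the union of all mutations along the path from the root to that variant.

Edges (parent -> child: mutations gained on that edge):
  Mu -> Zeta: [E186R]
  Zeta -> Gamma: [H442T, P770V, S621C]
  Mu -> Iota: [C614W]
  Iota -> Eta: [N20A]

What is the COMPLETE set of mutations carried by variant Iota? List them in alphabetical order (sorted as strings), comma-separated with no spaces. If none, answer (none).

Answer: C614W

Derivation:
At Mu: gained [] -> total []
At Iota: gained ['C614W'] -> total ['C614W']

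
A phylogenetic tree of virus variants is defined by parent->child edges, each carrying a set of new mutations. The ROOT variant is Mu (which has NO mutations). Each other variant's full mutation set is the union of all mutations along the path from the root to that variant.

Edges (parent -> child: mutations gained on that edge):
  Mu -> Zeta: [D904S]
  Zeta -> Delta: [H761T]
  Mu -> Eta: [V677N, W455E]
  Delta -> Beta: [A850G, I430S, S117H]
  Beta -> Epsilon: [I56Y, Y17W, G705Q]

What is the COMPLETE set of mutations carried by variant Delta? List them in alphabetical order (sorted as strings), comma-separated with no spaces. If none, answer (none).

Answer: D904S,H761T

Derivation:
At Mu: gained [] -> total []
At Zeta: gained ['D904S'] -> total ['D904S']
At Delta: gained ['H761T'] -> total ['D904S', 'H761T']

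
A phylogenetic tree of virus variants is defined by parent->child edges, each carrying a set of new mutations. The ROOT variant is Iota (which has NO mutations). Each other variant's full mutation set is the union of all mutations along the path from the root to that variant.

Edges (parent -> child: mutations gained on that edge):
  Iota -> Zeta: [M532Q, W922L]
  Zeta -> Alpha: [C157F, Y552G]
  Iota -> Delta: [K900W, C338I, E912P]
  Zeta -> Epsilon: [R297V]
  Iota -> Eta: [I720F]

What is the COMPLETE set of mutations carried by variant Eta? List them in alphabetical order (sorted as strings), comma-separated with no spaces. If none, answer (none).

Answer: I720F

Derivation:
At Iota: gained [] -> total []
At Eta: gained ['I720F'] -> total ['I720F']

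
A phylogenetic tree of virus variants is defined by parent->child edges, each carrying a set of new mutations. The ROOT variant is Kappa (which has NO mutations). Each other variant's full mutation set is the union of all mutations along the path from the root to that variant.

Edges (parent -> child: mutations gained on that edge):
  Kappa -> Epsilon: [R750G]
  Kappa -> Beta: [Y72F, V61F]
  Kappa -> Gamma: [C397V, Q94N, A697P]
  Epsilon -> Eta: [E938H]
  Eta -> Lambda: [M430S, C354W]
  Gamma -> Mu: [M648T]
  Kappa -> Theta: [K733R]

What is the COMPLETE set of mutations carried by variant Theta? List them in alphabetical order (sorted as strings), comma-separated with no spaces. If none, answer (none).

Answer: K733R

Derivation:
At Kappa: gained [] -> total []
At Theta: gained ['K733R'] -> total ['K733R']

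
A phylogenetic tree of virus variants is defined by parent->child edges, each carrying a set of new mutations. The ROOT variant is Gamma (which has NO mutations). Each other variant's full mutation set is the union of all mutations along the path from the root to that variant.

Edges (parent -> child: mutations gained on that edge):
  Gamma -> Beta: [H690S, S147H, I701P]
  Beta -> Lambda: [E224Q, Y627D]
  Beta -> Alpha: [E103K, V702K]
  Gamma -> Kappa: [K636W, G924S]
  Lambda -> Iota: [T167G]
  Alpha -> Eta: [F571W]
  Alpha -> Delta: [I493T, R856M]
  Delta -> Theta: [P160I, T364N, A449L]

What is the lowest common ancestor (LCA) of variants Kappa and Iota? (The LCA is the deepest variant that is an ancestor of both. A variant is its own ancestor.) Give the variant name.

Path from root to Kappa: Gamma -> Kappa
  ancestors of Kappa: {Gamma, Kappa}
Path from root to Iota: Gamma -> Beta -> Lambda -> Iota
  ancestors of Iota: {Gamma, Beta, Lambda, Iota}
Common ancestors: {Gamma}
Walk up from Iota: Iota (not in ancestors of Kappa), Lambda (not in ancestors of Kappa), Beta (not in ancestors of Kappa), Gamma (in ancestors of Kappa)
Deepest common ancestor (LCA) = Gamma

Answer: Gamma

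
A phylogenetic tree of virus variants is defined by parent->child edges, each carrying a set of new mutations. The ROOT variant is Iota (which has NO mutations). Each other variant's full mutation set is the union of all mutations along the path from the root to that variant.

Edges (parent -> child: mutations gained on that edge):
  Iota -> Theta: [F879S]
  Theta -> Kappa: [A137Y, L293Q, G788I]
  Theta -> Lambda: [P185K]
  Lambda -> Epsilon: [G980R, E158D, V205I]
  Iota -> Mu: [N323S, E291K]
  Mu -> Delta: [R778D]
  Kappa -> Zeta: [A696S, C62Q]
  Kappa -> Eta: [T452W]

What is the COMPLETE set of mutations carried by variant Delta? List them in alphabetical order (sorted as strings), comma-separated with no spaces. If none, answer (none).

Answer: E291K,N323S,R778D

Derivation:
At Iota: gained [] -> total []
At Mu: gained ['N323S', 'E291K'] -> total ['E291K', 'N323S']
At Delta: gained ['R778D'] -> total ['E291K', 'N323S', 'R778D']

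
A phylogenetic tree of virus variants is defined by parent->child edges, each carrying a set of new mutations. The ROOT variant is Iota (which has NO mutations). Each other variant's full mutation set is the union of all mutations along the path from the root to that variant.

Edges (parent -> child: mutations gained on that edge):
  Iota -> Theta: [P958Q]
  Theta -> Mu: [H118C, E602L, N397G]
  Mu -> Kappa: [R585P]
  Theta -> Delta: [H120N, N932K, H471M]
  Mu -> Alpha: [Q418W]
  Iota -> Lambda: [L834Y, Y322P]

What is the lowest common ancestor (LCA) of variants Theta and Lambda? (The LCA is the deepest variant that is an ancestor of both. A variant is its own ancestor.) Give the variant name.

Answer: Iota

Derivation:
Path from root to Theta: Iota -> Theta
  ancestors of Theta: {Iota, Theta}
Path from root to Lambda: Iota -> Lambda
  ancestors of Lambda: {Iota, Lambda}
Common ancestors: {Iota}
Walk up from Lambda: Lambda (not in ancestors of Theta), Iota (in ancestors of Theta)
Deepest common ancestor (LCA) = Iota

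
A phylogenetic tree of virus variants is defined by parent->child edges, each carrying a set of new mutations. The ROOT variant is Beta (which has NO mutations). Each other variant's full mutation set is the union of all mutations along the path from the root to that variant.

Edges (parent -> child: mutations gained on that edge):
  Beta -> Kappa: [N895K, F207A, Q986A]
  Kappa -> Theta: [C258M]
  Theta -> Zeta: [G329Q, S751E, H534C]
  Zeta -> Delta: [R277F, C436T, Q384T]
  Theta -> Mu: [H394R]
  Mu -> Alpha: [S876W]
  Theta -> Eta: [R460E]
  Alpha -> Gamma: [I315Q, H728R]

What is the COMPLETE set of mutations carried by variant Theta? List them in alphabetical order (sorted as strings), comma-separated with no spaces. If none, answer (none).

Answer: C258M,F207A,N895K,Q986A

Derivation:
At Beta: gained [] -> total []
At Kappa: gained ['N895K', 'F207A', 'Q986A'] -> total ['F207A', 'N895K', 'Q986A']
At Theta: gained ['C258M'] -> total ['C258M', 'F207A', 'N895K', 'Q986A']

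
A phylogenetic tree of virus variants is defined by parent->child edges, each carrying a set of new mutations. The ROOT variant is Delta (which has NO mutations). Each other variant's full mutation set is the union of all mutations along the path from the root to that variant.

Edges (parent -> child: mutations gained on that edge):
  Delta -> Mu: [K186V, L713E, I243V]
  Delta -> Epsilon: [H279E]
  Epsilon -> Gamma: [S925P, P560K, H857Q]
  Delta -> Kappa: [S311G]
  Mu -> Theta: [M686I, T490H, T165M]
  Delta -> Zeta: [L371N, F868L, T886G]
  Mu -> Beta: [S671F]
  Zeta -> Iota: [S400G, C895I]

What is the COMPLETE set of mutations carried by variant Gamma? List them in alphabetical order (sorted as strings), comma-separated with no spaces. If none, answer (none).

Answer: H279E,H857Q,P560K,S925P

Derivation:
At Delta: gained [] -> total []
At Epsilon: gained ['H279E'] -> total ['H279E']
At Gamma: gained ['S925P', 'P560K', 'H857Q'] -> total ['H279E', 'H857Q', 'P560K', 'S925P']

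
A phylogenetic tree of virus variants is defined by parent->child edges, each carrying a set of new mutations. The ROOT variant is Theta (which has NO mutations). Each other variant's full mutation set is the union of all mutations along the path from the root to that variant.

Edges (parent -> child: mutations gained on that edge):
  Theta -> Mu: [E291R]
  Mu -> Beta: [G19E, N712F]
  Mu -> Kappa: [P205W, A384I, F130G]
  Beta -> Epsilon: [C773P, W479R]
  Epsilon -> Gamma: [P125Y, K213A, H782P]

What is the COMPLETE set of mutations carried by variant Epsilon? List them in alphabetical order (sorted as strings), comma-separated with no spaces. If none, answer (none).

At Theta: gained [] -> total []
At Mu: gained ['E291R'] -> total ['E291R']
At Beta: gained ['G19E', 'N712F'] -> total ['E291R', 'G19E', 'N712F']
At Epsilon: gained ['C773P', 'W479R'] -> total ['C773P', 'E291R', 'G19E', 'N712F', 'W479R']

Answer: C773P,E291R,G19E,N712F,W479R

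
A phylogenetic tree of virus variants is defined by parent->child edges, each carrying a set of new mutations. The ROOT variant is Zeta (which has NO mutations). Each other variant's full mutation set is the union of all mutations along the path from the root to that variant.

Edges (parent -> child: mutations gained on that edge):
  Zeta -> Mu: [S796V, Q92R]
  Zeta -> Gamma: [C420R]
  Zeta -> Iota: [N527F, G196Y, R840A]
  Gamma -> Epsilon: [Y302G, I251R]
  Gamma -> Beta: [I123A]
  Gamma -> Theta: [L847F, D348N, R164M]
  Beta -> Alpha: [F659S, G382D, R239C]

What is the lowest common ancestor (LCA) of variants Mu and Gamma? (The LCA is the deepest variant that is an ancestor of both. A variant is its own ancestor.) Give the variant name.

Answer: Zeta

Derivation:
Path from root to Mu: Zeta -> Mu
  ancestors of Mu: {Zeta, Mu}
Path from root to Gamma: Zeta -> Gamma
  ancestors of Gamma: {Zeta, Gamma}
Common ancestors: {Zeta}
Walk up from Gamma: Gamma (not in ancestors of Mu), Zeta (in ancestors of Mu)
Deepest common ancestor (LCA) = Zeta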